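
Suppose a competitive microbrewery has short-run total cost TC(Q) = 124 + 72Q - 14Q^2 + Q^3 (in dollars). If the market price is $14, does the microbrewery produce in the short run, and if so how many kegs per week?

Shut down

Strip out fixed cost: VC = 72Q - 14Q^2 + Q^3. Then AVC = 72 - 14Q + Q^2 and MC = 72 - 28Q + 3Q^2.
AVC hits its minimum where MC = AVC, at Q = 7, giving min AVC = 72 - 14·7 + 7^2 = $23.
Since P = $14 < min AVC = $23, price fails to cover variable cost at any output.
The firm minimizes its loss by shutting down and losing only its fixed cost of $124.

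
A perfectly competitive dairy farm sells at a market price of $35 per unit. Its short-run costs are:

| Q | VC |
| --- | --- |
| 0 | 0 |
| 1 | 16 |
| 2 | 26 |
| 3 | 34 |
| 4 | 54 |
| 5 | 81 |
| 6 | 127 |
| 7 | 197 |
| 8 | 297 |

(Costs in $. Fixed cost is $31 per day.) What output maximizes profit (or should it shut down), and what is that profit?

Q = 5; profit = $63

Compute π = P·Q − TC at each output: Q=0: -31; Q=1: -12; Q=2: 13; Q=3: 40; Q=4: 55; Q=5: 63; Q=6: 52; Q=7: 17; Q=8: -48.
Profit is maximized at Q = 5. AVC there is 81/5 = $16.20 ≤ P, so producing beats shutting down (which would give -$31).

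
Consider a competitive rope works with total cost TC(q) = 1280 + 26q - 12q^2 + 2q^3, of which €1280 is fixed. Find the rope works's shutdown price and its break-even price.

Shutdown price = €8; break-even price = €218

AVC = 26 - 12q + 2q^2; minimized at q = 3, giving min AVC = €8. That is the shutdown price.
ATC = 1280/q + 26 - 12q + 2q^2. Setting dATC/dq = −1280/q^2 − 12 + 4q = 0 gives q = 8 (since 4·8^3 − 12·8^2 = 1280).
min ATC = 1280/8 + 26 − 12·8 + 2·8^2 = €218. That is the break-even price.
For €8 ≤ P < €218 the firm produces at a loss; below €8 it shuts down.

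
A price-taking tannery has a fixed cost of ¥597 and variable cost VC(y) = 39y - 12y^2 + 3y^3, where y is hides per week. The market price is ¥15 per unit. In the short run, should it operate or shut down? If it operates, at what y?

Strip out fixed cost: VC = 39y - 12y^2 + 3y^3. Then AVC = 39 - 12y + 3y^2 and MC = 39 - 24y + 9y^2.
AVC hits its minimum where MC = AVC, at y = 2, giving min AVC = 39 - 12·2 + 3·2^2 = ¥27.
Since P = ¥15 < min AVC = ¥27, price fails to cover variable cost at any output.
Best response: produce nothing and absorb the ¥597 fixed cost.

Shut down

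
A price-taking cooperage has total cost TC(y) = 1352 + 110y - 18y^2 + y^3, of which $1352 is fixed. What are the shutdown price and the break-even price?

Shutdown price = $29; break-even price = $149

AVC = 110 - 18y + y^2; minimized at y = 9, giving min AVC = $29. That is the shutdown price.
ATC = 1352/y + 110 - 18y + y^2. Setting dATC/dy = −1352/y^2 − 18 + 2y = 0 gives y = 13 (since 2·13^3 − 18·13^2 = 1352).
min ATC = 1352/13 + 110 − 18·13 + 13^2 = $149. That is the break-even price.
Between these two prices the firm operates at a loss; above $149 it earns a profit.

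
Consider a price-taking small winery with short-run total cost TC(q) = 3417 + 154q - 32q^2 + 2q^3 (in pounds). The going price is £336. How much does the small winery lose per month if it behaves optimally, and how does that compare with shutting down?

Profit = -£37 at q = 13

AVC = 154 - 32q + 2q^2; min AVC = £26 at q = 8. Since P = £336 ≥ min AVC, the firm produces.
MC = 154 - 64q + 6q^2. Setting P = MC and taking the root on the rising branch gives q* = 13.
TR = 336·13 = 4368. TC = 3417 + 988 = 4405. Profit = 4368 − 4405 = -£37.
Shutting down would mean losing the fixed cost of £3417, so operating at a loss of £37 is better by £3380.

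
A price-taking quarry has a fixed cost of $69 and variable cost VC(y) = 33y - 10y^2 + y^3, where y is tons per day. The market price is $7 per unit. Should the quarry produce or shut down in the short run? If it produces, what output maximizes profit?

Variable cost is VC = 33y - 10y^2 + y^3, so AVC = VC/y = 33 - 10y + y^2 and MC = dTC/dy = 33 - 20y + 3y^2.
The AVC parabola has its vertex at y = 10/2 = 5, where AVC = 33 - 10·5 + 5^2 = $8.
P = $7 lies below min AVC = $8; no output level covers variable cost.
Best response: produce nothing and absorb the $69 fixed cost.

Shut down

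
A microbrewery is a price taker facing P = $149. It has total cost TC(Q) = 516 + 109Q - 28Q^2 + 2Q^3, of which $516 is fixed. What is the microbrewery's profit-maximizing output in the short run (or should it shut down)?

From TC, MC = TC'(Q) = 109 - 56Q + 6Q^2 and AVC = VC/Q = 109 - 28Q + 2Q^2.
AVC hits its minimum where MC = AVC, at Q = 7, giving min AVC = 109 - 28·7 + 2·7^2 = $11.
Since P = $149 ≥ min AVC = $11, price covers variable cost and the firm should produce.
Solving P = MC: -40 - 56Q + 6Q^2 = 0 ⇒ Q = -2/3 or 10. On the upward-sloping branch, Q* = 10.
Check: AVC at Q = 10 is $29 ≤ P, so revenue covers variable cost.
Profit = P·Q − TC = 149·10 − 806 = $684.

Produce at Q = 10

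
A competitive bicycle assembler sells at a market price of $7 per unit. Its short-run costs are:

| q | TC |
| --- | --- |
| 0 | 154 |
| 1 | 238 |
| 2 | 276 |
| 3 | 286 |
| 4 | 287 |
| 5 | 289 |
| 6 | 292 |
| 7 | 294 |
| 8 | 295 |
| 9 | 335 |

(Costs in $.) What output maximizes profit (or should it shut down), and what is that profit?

q = 0 (shut down); profit = -$154

Profit at each row (π = 7q − TC): q=0: -154; q=1: -231; q=2: -262; q=3: -265; q=4: -259; q=5: -254; q=6: -250; q=7: -245; q=8: -239; q=9: -272.
Profit is highest at q = 0. Equivalently, the lowest AVC in the table is 141/8 ≈ $17.62 at q = 8, and P = $7 falls below it — price never covers variable cost, so the firm shuts down and loses only its fixed cost.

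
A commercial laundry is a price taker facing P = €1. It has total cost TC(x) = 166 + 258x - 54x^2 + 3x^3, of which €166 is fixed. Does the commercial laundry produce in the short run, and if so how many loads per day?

Shut down

From TC, MC = TC'(x) = 258 - 108x + 9x^2 and AVC = VC/x = 258 - 54x + 3x^2.
AVC hits its minimum where MC = AVC, at x = 9, giving min AVC = 258 - 54·9 + 3·9^2 = €15.
Since P = €1 < min AVC = €15, price fails to cover variable cost at any output.
Shutting down limits the loss to fixed cost, €166.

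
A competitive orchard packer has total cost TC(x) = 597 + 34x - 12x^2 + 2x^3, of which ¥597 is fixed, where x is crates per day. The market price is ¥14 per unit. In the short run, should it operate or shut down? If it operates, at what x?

Variable cost is VC = 34x - 12x^2 + 2x^3, so AVC = VC/x = 34 - 12x + 2x^2 and MC = dTC/dx = 34 - 24x + 6x^2.
AVC is minimized where dAVC/dx = -12 + 4x = 0, at x = 3; min AVC = 34 - 12·3 + 2·3^2 = ¥16.
With P < min AVC (¥14 < ¥16), every unit sold adds to the loss.
The firm minimizes its loss by shutting down and losing only its fixed cost of ¥597.

Shut down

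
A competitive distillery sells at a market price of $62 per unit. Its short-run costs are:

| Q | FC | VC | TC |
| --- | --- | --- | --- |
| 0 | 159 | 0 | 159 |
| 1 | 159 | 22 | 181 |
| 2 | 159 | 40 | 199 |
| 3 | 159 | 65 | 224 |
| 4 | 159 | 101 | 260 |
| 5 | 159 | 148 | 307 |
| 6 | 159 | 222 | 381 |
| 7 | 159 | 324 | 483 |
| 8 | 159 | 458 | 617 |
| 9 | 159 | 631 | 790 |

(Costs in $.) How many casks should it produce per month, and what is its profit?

Q = 5; profit = $3

Profit at each row (π = 62Q − TC): Q=0: -159; Q=1: -119; Q=2: -75; Q=3: -38; Q=4: -12; Q=5: 3; Q=6: -9; Q=7: -49; Q=8: -121; Q=9: -232.
Profit is maximized at Q = 5. AVC there is 148/5 = $29.60 ≤ P, so producing beats shutting down (which would give -$159).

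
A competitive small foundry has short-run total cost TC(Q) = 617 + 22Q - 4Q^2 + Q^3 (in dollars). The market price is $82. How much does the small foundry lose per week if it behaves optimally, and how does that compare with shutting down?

AVC = 22 - 4Q + Q^2 has its minimum $18 at Q = 2; price $82 clears that bar, so the firm operates.
MC = 22 - 8Q + 3Q^2. Setting P = MC and taking the root on the rising branch gives Q* = 6.
TR = 82·6 = 492. TC = 617 + 204 = 821. Profit = 492 − 821 = -$329.
Shutting down would mean losing the fixed cost of $617, so operating at a loss of $329 is better by $288.

Profit = -$329 at Q = 6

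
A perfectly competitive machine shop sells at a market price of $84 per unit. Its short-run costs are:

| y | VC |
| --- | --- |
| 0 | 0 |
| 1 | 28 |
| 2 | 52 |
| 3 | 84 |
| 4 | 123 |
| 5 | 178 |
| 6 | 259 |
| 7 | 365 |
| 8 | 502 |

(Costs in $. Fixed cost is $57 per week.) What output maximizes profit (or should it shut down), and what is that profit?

Profit at each row (π = 84y − TC): y=0: -57; y=1: -1; y=2: 59; y=3: 111; y=4: 156; y=5: 185; y=6: 188; y=7: 166; y=8: 113.
Profit is maximized at y = 6. AVC there is 259/6 = $43.17 ≤ P, so producing beats shutting down (which would give -$57).

y = 6; profit = $188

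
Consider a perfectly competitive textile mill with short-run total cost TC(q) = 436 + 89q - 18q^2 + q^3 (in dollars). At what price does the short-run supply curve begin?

Short-run supply begins at min AVC. From VC = 89q - 18q^2 + q^3, AVC = 89 - 18q + q^2.
At the minimum of AVC, MC = AVC. MC = 89 - 36q + 3q^2; setting MC = AVC gives 2q^2 - 18q = 0, so q = 9. min AVC = 8.
The firm shuts down for any P below $8.

$8 per unit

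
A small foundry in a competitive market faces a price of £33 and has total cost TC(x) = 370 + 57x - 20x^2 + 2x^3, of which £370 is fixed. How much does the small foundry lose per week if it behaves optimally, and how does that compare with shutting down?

Profit = -£226 at x = 6

AVC = 57 - 20x + 2x^2 has its minimum £7 at x = 5; price £33 clears that bar, so the firm operates.
With MC = 57 - 40x + 6x^2, P = MC on the upward-sloping part at x* = 6.
TR = 33·6 = 198. TC = 370 + 54 = 424. Profit = 198 − 424 = -£226.
By producing, the firm covers all variable cost plus £144 of fixed cost; shutting down would lose the full £370.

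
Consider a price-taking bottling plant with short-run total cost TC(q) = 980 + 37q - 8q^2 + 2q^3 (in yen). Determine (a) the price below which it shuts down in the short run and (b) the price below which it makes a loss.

Shutdown price = min AVC. AVC = 37 - 8q + 2q^2, with vertex at q = 2 and minimum ¥29.
ATC = 980/q + 37 - 8q + 2q^2. Setting dATC/dq = −980/q^2 − 8 + 4q = 0 gives q = 7 (since 4·7^3 − 8·7^2 = 980).
min ATC = 980/7 + 37 − 8·7 + 2·7^2 = ¥219. That is the break-even price.
For ¥29 ≤ P < ¥219 the firm produces at a loss; below ¥29 it shuts down.

Shutdown price = ¥29; break-even price = ¥219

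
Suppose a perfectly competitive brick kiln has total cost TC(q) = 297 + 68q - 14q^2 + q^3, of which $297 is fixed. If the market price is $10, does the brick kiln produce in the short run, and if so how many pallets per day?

From TC, MC = TC'(q) = 68 - 28q + 3q^2 and AVC = VC/q = 68 - 14q + q^2.
AVC hits its minimum where MC = AVC, at q = 7, giving min AVC = 68 - 14·7 + 7^2 = $19.
Since P = $10 < min AVC = $19, price fails to cover variable cost at any output.
The firm minimizes its loss by shutting down and losing only its fixed cost of $297.

Shut down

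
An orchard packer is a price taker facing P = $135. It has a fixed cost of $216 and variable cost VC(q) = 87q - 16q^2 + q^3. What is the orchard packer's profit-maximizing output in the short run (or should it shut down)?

From TC, MC = TC'(q) = 87 - 32q + 3q^2 and AVC = VC/q = 87 - 16q + q^2.
AVC hits its minimum where MC = AVC, at q = 8, giving min AVC = 87 - 16·8 + 8^2 = $23.
Because $135 ≥ $23, revenue can cover variable cost; the firm operates.
Solving P = MC: -48 - 32q + 3q^2 = 0 ⇒ q = -4/3 or 12. On the upward-sloping branch, q* = 12.
Check: AVC at q = 12 is $39 ≤ P, so revenue covers variable cost.
Profit = P·q − TC = 135·12 − 684 = $936.

Produce at q = 12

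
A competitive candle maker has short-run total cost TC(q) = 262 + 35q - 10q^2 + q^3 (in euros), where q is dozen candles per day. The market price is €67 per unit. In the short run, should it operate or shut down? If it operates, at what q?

From TC, MC = TC'(q) = 35 - 20q + 3q^2 and AVC = VC/q = 35 - 10q + q^2.
AVC hits its minimum where MC = AVC, at q = 5, giving min AVC = 35 - 10·5 + 5^2 = €10.
Since P = €67 ≥ min AVC = €10, price covers variable cost and the firm should produce.
Solving P = MC: -32 - 20q + 3q^2 = 0 ⇒ q = -4/3 or 8. On the upward-sloping branch, q* = 8.
Check: AVC at q = 8 is €19 ≤ P, so revenue covers variable cost.
Profit = P·q − TC = 67·8 − 414 = €122.

Produce at q = 8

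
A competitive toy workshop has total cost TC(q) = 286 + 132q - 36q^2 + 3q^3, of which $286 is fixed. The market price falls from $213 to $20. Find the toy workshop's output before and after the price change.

AVC = 132 - 36q + 3q^2, minimized at q = 6 where min AVC = $24. MC = 132 - 72q + 9q^2.
With P = $213 above the shutdown price, P = MC gives q = 9.
At P = $20 < min AVC = $24, price no longer covers variable cost at any output, so the firm shuts down: q = 0.

Output falls from 9 to 0 (the firm shuts down)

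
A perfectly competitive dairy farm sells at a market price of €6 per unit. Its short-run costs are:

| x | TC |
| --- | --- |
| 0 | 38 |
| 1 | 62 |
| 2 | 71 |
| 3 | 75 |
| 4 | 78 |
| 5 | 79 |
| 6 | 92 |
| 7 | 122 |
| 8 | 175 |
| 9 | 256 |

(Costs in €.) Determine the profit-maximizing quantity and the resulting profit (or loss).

Tabulate TR − TC: x=0: -38; x=1: -56; x=2: -59; x=3: -57; x=4: -54; x=5: -49; x=6: -56; x=7: -80; x=8: -127; x=9: -202.
Profit is highest at x = 0. Equivalently, the lowest AVC in the table is 41/5 ≈ €8.20 at x = 5, and P = €6 falls below it — price never covers variable cost, so the firm shuts down and loses only its fixed cost.

x = 0 (shut down); profit = -€38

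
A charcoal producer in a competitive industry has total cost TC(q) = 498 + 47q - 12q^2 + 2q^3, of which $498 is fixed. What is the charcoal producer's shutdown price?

The firm shuts down when price falls below the minimum of average variable cost. AVC = VC/q = 47 - 12q + 2q^2.
At the minimum of AVC, MC = AVC. MC = 47 - 24q + 6q^2; setting MC = AVC gives 4q^2 - 12q = 0, so q = 3. min AVC = 29.
The firm shuts down for any P below $29.

$29 per unit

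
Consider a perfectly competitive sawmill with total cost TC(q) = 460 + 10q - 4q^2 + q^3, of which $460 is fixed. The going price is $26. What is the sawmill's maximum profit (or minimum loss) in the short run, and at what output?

Profit = -$396 at q = 4

AVC = 10 - 4q + q^2; min AVC = $6 at q = 2. Since P = $26 ≥ min AVC, the firm produces.
With MC = 10 - 8q + 3q^2, P = MC on the upward-sloping part at q* = 4.
TR = 26·4 = 104. TC = 460 + 40 = 500. Profit = 104 − 500 = -$396.
Shutting down would mean losing the fixed cost of $460, so operating at a loss of $396 is better by $64.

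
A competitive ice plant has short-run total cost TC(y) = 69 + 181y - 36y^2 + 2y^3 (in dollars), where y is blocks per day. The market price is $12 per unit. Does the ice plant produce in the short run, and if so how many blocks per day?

Shut down

Variable cost is VC = 181y - 36y^2 + 2y^3, so AVC = VC/y = 181 - 36y + 2y^2 and MC = dTC/dy = 181 - 72y + 6y^2.
AVC hits its minimum where MC = AVC, at y = 9, giving min AVC = 181 - 36·9 + 2·9^2 = $19.
Since P = $12 < min AVC = $19, price fails to cover variable cost at any output.
The firm minimizes its loss by shutting down and losing only its fixed cost of $69.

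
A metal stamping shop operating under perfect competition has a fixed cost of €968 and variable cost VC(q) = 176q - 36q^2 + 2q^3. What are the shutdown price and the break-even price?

Shutdown price = €14; break-even price = €110

AVC = 176 - 36q + 2q^2; minimized at q = 9, giving min AVC = €14. That is the shutdown price.
ATC = 968/q + 176 - 36q + 2q^2. Setting dATC/dq = −968/q^2 − 36 + 4q = 0 gives q = 11 (since 4·11^3 − 36·11^2 = 968).
min ATC = 968/11 + 176 − 36·11 + 2·11^2 = €110. That is the break-even price.
For €14 ≤ P < €110 the firm produces at a loss; below €14 it shuts down.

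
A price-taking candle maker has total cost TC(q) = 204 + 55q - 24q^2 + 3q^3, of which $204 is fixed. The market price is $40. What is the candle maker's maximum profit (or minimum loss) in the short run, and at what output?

AVC = 55 - 24q + 3q^2; min AVC = $7 at q = 4. Since P = $40 ≥ min AVC, the firm produces.
With MC = 55 - 48q + 9q^2, P = MC on the upward-sloping part at q* = 5.
TR = 40·5 = 200. TC = 204 + 50 = 254. Profit = 200 − 254 = -$54.
That loss of $54 beats the $204 the firm would lose by shutting down; producing recovers $150 of fixed cost.

Profit = -$54 at q = 5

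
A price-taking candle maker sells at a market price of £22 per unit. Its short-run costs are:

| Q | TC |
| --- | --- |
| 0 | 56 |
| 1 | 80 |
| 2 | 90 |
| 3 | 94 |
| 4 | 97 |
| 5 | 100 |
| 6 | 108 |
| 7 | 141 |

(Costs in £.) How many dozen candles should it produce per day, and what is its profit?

Compute π = P·Q − TC at each output: Q=0: -56; Q=1: -58; Q=2: -46; Q=3: -28; Q=4: -9; Q=5: 10; Q=6: 24; Q=7: 13.
Profit is maximized at Q = 6. AVC there is 52/6 = £8.67 ≤ P, so producing beats shutting down (which would give -£56).

Q = 6; profit = £24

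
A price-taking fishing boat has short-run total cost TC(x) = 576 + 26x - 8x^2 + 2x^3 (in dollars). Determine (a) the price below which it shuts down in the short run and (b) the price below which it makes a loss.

Shutdown price = min AVC. AVC = 26 - 8x + 2x^2, with vertex at x = 2 and minimum $18.
ATC = 576/x + 26 - 8x + 2x^2. Setting dATC/dx = −576/x^2 − 8 + 4x = 0 gives x = 6 (since 4·6^3 − 8·6^2 = 576).
min ATC = 576/6 + 26 − 8·6 + 2·6^2 = $146. That is the break-even price.
Between these two prices the firm operates at a loss; above $146 it earns a profit.

Shutdown price = $18; break-even price = $146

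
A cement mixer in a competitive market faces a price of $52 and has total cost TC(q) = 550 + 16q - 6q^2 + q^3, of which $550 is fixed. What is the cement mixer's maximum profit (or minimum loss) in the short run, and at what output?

Profit = -$334 at q = 6

AVC = 16 - 6q + q^2; min AVC = $7 at q = 3. Since P = $52 ≥ min AVC, the firm produces.
With MC = 16 - 12q + 3q^2, P = MC on the upward-sloping part at q* = 6.
TR = 52·6 = 312. TC = 550 + 96 = 646. Profit = 312 − 646 = -$334.
Shutting down would mean losing the fixed cost of $550, so operating at a loss of $334 is better by $216.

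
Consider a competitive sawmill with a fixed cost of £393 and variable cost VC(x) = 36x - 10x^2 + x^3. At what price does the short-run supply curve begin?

The shutdown price is the minimum of AVC. VC = 36x - 10x^2 + x^3, so AVC = 36 - 10x + x^2.
At the minimum of AVC, MC = AVC. MC = 36 - 20x + 3x^2; setting MC = AVC gives 2x^2 - 10x = 0, so x = 5. min AVC = 11.
The firm shuts down for any P below £11.

£11 per unit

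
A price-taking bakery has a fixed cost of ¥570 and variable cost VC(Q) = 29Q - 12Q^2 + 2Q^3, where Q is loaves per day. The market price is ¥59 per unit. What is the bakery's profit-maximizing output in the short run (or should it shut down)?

Variable cost is VC = 29Q - 12Q^2 + 2Q^3, so AVC = VC/Q = 29 - 12Q + 2Q^2 and MC = dTC/dQ = 29 - 24Q + 6Q^2.
AVC hits its minimum where MC = AVC, at Q = 3, giving min AVC = 29 - 12·3 + 2·3^2 = ¥11.
P = ¥59 exceeds min AVC = ¥11, so the firm stays open.
Set P = MC: 59 = 29 - 24Q + 6Q^2 → -30 - 24Q + 6Q^2 = 0. The roots are Q = -1 and Q = 5; the profit-maximizing output is on the rising part of MC, so Q* = 5.
Check: AVC at Q = 5 is ¥19 ≤ P, so revenue covers variable cost.
Profit = P·Q − TC = 59·5 − 665 = -¥370, a loss, but smaller than the ¥570 fixed cost the firm would lose by shutting down.

Produce at Q = 5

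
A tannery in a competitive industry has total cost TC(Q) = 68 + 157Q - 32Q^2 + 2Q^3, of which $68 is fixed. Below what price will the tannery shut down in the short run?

The firm shuts down when price falls below the minimum of average variable cost. AVC = VC/Q = 157 - 32Q + 2Q^2.
dAVC/dQ = -32 + 4Q = 0 gives Q = 8. min AVC = 157 - 32·8 + 2·8^2 = 29.
So the shutdown price is $29.

$29 per unit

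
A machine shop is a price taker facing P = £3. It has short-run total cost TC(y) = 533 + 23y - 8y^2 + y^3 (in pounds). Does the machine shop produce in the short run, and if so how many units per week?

Strip out fixed cost: VC = 23y - 8y^2 + y^3. Then AVC = 23 - 8y + y^2 and MC = 23 - 16y + 3y^2.
AVC hits its minimum where MC = AVC, at y = 4, giving min AVC = 23 - 8·4 + 4^2 = £7.
P = £3 lies below min AVC = £7; no output level covers variable cost.
The firm minimizes its loss by shutting down and losing only its fixed cost of £533.

Shut down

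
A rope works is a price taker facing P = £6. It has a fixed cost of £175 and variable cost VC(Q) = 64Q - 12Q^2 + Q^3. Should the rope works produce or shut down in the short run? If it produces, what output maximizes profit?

Shut down

Variable cost is VC = 64Q - 12Q^2 + Q^3, so AVC = VC/Q = 64 - 12Q + Q^2 and MC = dTC/dQ = 64 - 24Q + 3Q^2.
AVC hits its minimum where MC = AVC, at Q = 6, giving min AVC = 64 - 12·6 + 6^2 = £28.
P = £6 lies below min AVC = £28; no output level covers variable cost.
Best response: produce nothing and absorb the £175 fixed cost.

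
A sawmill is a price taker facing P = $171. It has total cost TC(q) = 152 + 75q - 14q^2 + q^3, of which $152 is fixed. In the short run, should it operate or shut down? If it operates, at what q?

Variable cost is VC = 75q - 14q^2 + q^3, so AVC = VC/q = 75 - 14q + q^2 and MC = dTC/dq = 75 - 28q + 3q^2.
The AVC parabola has its vertex at q = 14/2 = 7, where AVC = 75 - 14·7 + 7^2 = $26.
P = $171 exceeds min AVC = $26, so the firm stays open.
P = MC gives -96 - 28q + 3q^2 = 0, with roots -8/3 and 12. Take the larger (rising MC): q* = 12.
Check: AVC at q = 12 is $51 ≤ P, so revenue covers variable cost.
Profit = P·q − TC = 171·12 − 764 = $1288.

Produce at q = 12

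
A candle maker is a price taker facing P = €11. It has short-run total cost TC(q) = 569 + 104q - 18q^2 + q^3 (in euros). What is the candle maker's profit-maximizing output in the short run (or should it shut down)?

Shut down

From TC, MC = TC'(q) = 104 - 36q + 3q^2 and AVC = VC/q = 104 - 18q + q^2.
AVC hits its minimum where MC = AVC, at q = 9, giving min AVC = 104 - 18·9 + 9^2 = €23.
With P < min AVC (€11 < €23), every unit sold adds to the loss.
The firm minimizes its loss by shutting down and losing only its fixed cost of €569.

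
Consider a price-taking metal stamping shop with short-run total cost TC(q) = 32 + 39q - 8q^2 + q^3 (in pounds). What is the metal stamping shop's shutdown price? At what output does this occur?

£23 per unit, at q = 4

The shutdown price is the minimum of AVC. VC = 39q - 8q^2 + q^3, so AVC = 39 - 8q + q^2.
dAVC/dq = -8 + 2q = 0 gives q = 4. min AVC = 39 - 8·4 + 4^2 = 23.
For P < £23 the firm produces nothing.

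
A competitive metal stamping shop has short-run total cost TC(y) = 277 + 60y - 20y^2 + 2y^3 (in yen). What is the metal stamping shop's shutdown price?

Short-run supply begins at min AVC. From VC = 60y - 20y^2 + 2y^3, AVC = 60 - 20y + 2y^2.
dAVC/dy = -20 + 4y = 0 gives y = 5. min AVC = 60 - 20·5 + 2·5^2 = 10.
For P < ¥10 the firm produces nothing.

¥10 per unit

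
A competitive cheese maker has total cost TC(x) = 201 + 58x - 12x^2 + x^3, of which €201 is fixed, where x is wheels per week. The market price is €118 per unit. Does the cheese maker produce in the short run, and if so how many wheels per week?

From TC, MC = TC'(x) = 58 - 24x + 3x^2 and AVC = VC/x = 58 - 12x + x^2.
The AVC parabola has its vertex at x = 12/2 = 6, where AVC = 58 - 12·6 + 6^2 = €22.
P = €118 exceeds min AVC = €22, so the firm stays open.
Solving P = MC: -60 - 24x + 3x^2 = 0 ⇒ x = -2 or 10. On the upward-sloping branch, x* = 10.
Check: AVC at x = 10 is €38 ≤ P, so revenue covers variable cost.
Profit = P·x − TC = 118·10 − 581 = €599.

Produce at x = 10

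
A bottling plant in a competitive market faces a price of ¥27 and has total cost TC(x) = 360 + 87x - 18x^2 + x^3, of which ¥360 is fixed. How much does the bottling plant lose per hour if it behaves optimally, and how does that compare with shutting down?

AVC = 87 - 18x + x^2; min AVC = ¥6 at x = 9. Since P = ¥27 ≥ min AVC, the firm produces.
MC = 87 - 36x + 3x^2. Setting P = MC and taking the root on the rising branch gives x* = 10.
TR = 27·10 = 270. TC = 360 + 70 = 430. Profit = 270 − 430 = -¥160.
By producing, the firm covers all variable cost plus ¥200 of fixed cost; shutting down would lose the full ¥360.

Profit = -¥160 at x = 10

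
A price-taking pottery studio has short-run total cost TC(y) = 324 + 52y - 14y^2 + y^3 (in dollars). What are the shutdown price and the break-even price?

Shutdown price = $3; break-even price = $43

Shutdown price = min AVC. AVC = 52 - 14y + y^2, with vertex at y = 7 and minimum $3.
ATC = 324/y + 52 - 14y + y^2. Setting dATC/dy = −324/y^2 − 14 + 2y = 0 gives y = 9 (since 2·9^3 − 14·9^2 = 324).
min ATC = 324/9 + 52 − 14·9 + 9^2 = $43. That is the break-even price.
For $3 ≤ P < $43 the firm produces at a loss; below $3 it shuts down.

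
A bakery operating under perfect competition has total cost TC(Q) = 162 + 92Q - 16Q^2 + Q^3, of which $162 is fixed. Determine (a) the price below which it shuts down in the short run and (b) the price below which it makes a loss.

Shutdown price = min AVC. AVC = 92 - 16Q + Q^2, with vertex at Q = 8 and minimum $28.
ATC = 162/Q + 92 - 16Q + Q^2. Setting dATC/dQ = −162/Q^2 − 16 + 2Q = 0 gives Q = 9 (since 2·9^3 − 16·9^2 = 162).
min ATC = 162/9 + 92 − 16·9 + 9^2 = $47. That is the break-even price.
For $28 ≤ P < $47 the firm produces at a loss; below $28 it shuts down.

Shutdown price = $28; break-even price = $47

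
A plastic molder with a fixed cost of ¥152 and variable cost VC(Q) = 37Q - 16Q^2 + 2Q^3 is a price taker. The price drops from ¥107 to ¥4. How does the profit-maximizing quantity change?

MC = 37 - 32Q + 6Q^2; the shutdown threshold is min AVC = ¥5 (at Q = 4).
At P = ¥107 ≥ min AVC, set P = MC on the rising branch: Q = 7.
At P = ¥4 < min AVC = ¥5, price no longer covers variable cost at any output, so the firm shuts down: Q = 0.

Output falls from 7 to 0 (the firm shuts down)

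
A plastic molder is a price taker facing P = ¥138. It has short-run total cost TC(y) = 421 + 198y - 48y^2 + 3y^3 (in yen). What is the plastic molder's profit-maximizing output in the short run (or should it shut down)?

From TC, MC = TC'(y) = 198 - 96y + 9y^2 and AVC = VC/y = 198 - 48y + 3y^2.
The AVC parabola has its vertex at y = 48/6 = 8, where AVC = 198 - 48·8 + 3·8^2 = ¥6.
P = ¥138 exceeds min AVC = ¥6, so the firm stays open.
Solving P = MC: 60 - 96y + 9y^2 = 0 ⇒ y = 2/3 or 10. On the upward-sloping branch, y* = 10.
Check: AVC at y = 10 is ¥18 ≤ P, so revenue covers variable cost.
Profit = P·y − TC = 138·10 − 601 = ¥779.

Produce at y = 10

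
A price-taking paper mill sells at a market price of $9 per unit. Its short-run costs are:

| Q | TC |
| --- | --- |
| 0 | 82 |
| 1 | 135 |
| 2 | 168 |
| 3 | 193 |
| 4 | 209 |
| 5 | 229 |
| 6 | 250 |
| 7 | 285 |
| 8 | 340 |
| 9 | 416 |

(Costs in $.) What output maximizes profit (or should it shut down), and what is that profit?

Q = 0 (shut down); profit = -$82

Compute π = P·Q − TC at each output: Q=0: -82; Q=1: -126; Q=2: -150; Q=3: -166; Q=4: -173; Q=5: -184; Q=6: -196; Q=7: -222; Q=8: -268; Q=9: -335.
Profit is highest at Q = 0. Equivalently, the lowest AVC in the table is 168/6 ≈ $28 at Q = 6, and P = $9 falls below it — price never covers variable cost, so the firm shuts down and loses only its fixed cost.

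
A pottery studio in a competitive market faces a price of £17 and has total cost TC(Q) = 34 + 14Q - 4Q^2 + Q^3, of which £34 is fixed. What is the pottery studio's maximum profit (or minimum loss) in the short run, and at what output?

AVC = 14 - 4Q + Q^2; min AVC = £10 at Q = 2. Since P = £17 ≥ min AVC, the firm produces.
MC = 14 - 8Q + 3Q^2. Setting P = MC and taking the root on the rising branch gives Q* = 3.
TR = 17·3 = 51. TC = 34 + 33 = 67. Profit = 51 − 67 = -£16.
Shutting down would mean losing the fixed cost of £34, so operating at a loss of £16 is better by £18.

Profit = -£16 at Q = 3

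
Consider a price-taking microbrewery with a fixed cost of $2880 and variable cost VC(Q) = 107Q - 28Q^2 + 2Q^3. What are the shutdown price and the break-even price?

AVC = 107 - 28Q + 2Q^2; minimized at Q = 7, giving min AVC = $9. That is the shutdown price.
ATC = 2880/Q + 107 - 28Q + 2Q^2. Setting dATC/dQ = −2880/Q^2 − 28 + 4Q = 0 gives Q = 12 (since 4·12^3 − 28·12^2 = 2880).
min ATC = 2880/12 + 107 − 28·12 + 2·12^2 = $299. That is the break-even price.
Between these two prices the firm operates at a loss; above $299 it earns a profit.

Shutdown price = $9; break-even price = $299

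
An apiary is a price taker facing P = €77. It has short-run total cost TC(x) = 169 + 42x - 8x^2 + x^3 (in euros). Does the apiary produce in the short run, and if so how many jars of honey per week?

Produce at x = 7

Variable cost is VC = 42x - 8x^2 + x^3, so AVC = VC/x = 42 - 8x + x^2 and MC = dTC/dx = 42 - 16x + 3x^2.
AVC is minimized where dAVC/dx = -8 + 2x = 0, at x = 4; min AVC = 42 - 8·4 + 4^2 = €26.
Since P = €77 ≥ min AVC = €26, price covers variable cost and the firm should produce.
Solving P = MC: -35 - 16x + 3x^2 = 0 ⇒ x = -5/3 or 7. On the upward-sloping branch, x* = 7.
Check: AVC at x = 7 is €35 ≤ P, so revenue covers variable cost.
Profit = P·x − TC = 77·7 − 414 = €125.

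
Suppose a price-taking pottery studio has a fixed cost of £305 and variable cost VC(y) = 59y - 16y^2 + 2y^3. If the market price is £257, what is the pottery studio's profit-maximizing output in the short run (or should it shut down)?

Produce at y = 9

Variable cost is VC = 59y - 16y^2 + 2y^3, so AVC = VC/y = 59 - 16y + 2y^2 and MC = dTC/dy = 59 - 32y + 6y^2.
AVC hits its minimum where MC = AVC, at y = 4, giving min AVC = 59 - 16·4 + 2·4^2 = £27.
Because £257 ≥ £27, revenue can cover variable cost; the firm operates.
Set P = MC: 257 = 59 - 32y + 6y^2 → -198 - 32y + 6y^2 = 0. The roots are y = -11/3 and y = 9; the profit-maximizing output is on the rising part of MC, so y* = 9.
Check: AVC at y = 9 is £77 ≤ P, so revenue covers variable cost.
Profit = P·y − TC = 257·9 − 998 = £1315.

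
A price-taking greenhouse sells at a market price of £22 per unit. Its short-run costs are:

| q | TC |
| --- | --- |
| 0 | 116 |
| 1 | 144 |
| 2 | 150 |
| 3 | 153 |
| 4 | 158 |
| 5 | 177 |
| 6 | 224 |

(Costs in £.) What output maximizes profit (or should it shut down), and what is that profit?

q = 5; profit = -£67

Compute π = P·q − TC at each output: q=0: -116; q=1: -122; q=2: -106; q=3: -87; q=4: -70; q=5: -67; q=6: -92.
Profit is maximized at q = 5. AVC there is 61/5 = £12.20 ≤ P, so producing beats shutting down (which would give -£116).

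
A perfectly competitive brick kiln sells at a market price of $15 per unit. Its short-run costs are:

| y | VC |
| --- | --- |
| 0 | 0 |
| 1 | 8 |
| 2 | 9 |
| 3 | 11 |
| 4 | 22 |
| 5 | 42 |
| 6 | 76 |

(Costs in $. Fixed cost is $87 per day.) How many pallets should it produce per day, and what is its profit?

y = 4; profit = -$49

Compute π = P·y − TC at each output: y=0: -87; y=1: -80; y=2: -66; y=3: -53; y=4: -49; y=5: -54; y=6: -73.
Profit is maximized at y = 4. AVC there is 22/4 = $5.50 ≤ P, so producing beats shutting down (which would give -$87).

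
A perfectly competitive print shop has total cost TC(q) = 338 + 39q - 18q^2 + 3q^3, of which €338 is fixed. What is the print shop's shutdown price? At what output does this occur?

€12 per unit, at q = 3

The shutdown price is the minimum of AVC. VC = 39q - 18q^2 + 3q^3, so AVC = 39 - 18q + 3q^2.
dAVC/dq = -18 + 6q = 0 gives q = 3. min AVC = 39 - 18·3 + 3·3^2 = 12.
For P < €12 the firm produces nothing.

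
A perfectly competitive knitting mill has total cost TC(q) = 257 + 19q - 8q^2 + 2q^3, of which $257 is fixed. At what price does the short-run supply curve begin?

$11 per unit

The shutdown price is the minimum of AVC. VC = 19q - 8q^2 + 2q^3, so AVC = 19 - 8q + 2q^2.
dAVC/dq = -8 + 4q = 0 gives q = 2. min AVC = 19 - 8·2 + 2·2^2 = 11.
The firm shuts down for any P below $11.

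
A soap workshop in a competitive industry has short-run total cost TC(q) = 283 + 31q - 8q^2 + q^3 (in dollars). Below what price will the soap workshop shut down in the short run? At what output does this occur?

$15 per unit, at q = 4

The shutdown price is the minimum of AVC. VC = 31q - 8q^2 + q^3, so AVC = 31 - 8q + q^2.
dAVC/dq = -8 + 2q = 0 gives q = 4. min AVC = 31 - 8·4 + 4^2 = 15.
For P < $15 the firm produces nothing.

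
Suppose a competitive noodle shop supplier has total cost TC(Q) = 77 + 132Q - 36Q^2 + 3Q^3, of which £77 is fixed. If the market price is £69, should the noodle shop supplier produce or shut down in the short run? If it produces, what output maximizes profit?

Strip out fixed cost: VC = 132Q - 36Q^2 + 3Q^3. Then AVC = 132 - 36Q + 3Q^2 and MC = 132 - 72Q + 9Q^2.
The AVC parabola has its vertex at Q = 36/6 = 6, where AVC = 132 - 36·6 + 3·6^2 = £24.
Because £69 ≥ £24, revenue can cover variable cost; the firm operates.
Set P = MC: 69 = 132 - 72Q + 9Q^2 → 63 - 72Q + 9Q^2 = 0. The roots are Q = 1 and Q = 7; the profit-maximizing output is on the rising part of MC, so Q* = 7.
Check: AVC at Q = 7 is £27 ≤ P, so revenue covers variable cost.
Profit = P·Q − TC = 69·7 − 266 = £217.

Produce at Q = 7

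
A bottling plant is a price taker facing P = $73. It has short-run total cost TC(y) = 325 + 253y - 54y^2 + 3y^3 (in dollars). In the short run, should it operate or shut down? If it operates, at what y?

From TC, MC = TC'(y) = 253 - 108y + 9y^2 and AVC = VC/y = 253 - 54y + 3y^2.
AVC hits its minimum where MC = AVC, at y = 9, giving min AVC = 253 - 54·9 + 3·9^2 = $10.
Because $73 ≥ $10, revenue can cover variable cost; the firm operates.
Set P = MC: 73 = 253 - 108y + 9y^2 → 180 - 108y + 9y^2 = 0. The roots are y = 2 and y = 10; the profit-maximizing output is on the rising part of MC, so y* = 10.
Check: AVC at y = 10 is $13 ≤ P, so revenue covers variable cost.
Profit = P·y − TC = 73·10 − 455 = $275.

Produce at y = 10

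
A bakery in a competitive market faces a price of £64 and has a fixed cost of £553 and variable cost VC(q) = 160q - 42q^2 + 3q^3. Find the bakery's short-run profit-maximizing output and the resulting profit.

Profit = -£169 at q = 8

AVC = 160 - 42q + 3q^2 has its minimum £13 at q = 7; price £64 clears that bar, so the firm operates.
MC = 160 - 84q + 9q^2. Setting P = MC and taking the root on the rising branch gives q* = 8.
TR = 64·8 = 512. TC = 553 + 128 = 681. Profit = 512 − 681 = -£169.
By producing, the firm covers all variable cost plus £384 of fixed cost; shutting down would lose the full £553.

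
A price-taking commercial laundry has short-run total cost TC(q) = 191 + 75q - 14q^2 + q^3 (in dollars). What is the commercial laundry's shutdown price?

Short-run supply begins at min AVC. From VC = 75q - 14q^2 + q^3, AVC = 75 - 14q + q^2.
At the minimum of AVC, MC = AVC. MC = 75 - 28q + 3q^2; setting MC = AVC gives 2q^2 - 14q = 0, so q = 7. min AVC = 26.
For P < $26 the firm produces nothing.

$26 per unit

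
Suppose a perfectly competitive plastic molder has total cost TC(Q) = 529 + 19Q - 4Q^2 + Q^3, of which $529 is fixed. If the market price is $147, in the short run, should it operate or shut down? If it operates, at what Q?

Produce at Q = 8

From TC, MC = TC'(Q) = 19 - 8Q + 3Q^2 and AVC = VC/Q = 19 - 4Q + Q^2.
AVC is minimized where dAVC/dQ = -4 + 2Q = 0, at Q = 2; min AVC = 19 - 4·2 + 2^2 = $15.
Since P = $147 ≥ min AVC = $15, price covers variable cost and the firm should produce.
Set P = MC: 147 = 19 - 8Q + 3Q^2 → -128 - 8Q + 3Q^2 = 0. The roots are Q = -16/3 and Q = 8; the profit-maximizing output is on the rising part of MC, so Q* = 8.
Check: AVC at Q = 8 is $51 ≤ P, so revenue covers variable cost.
Profit = P·Q − TC = 147·8 − 937 = $239.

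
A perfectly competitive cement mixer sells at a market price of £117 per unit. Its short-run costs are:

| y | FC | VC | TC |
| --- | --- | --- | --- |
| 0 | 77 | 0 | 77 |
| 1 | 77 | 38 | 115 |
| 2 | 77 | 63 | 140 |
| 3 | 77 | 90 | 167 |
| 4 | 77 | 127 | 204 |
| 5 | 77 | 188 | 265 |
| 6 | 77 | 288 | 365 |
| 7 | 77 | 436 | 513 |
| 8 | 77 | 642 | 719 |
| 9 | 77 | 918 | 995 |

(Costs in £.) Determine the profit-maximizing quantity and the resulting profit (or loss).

Compute π = P·y − TC at each output: y=0: -77; y=1: 2; y=2: 94; y=3: 184; y=4: 264; y=5: 320; y=6: 337; y=7: 306; y=8: 217; y=9: 58.
Profit is maximized at y = 6. AVC there is 288/6 = £48 ≤ P, so producing beats shutting down (which would give -£77).

y = 6; profit = £337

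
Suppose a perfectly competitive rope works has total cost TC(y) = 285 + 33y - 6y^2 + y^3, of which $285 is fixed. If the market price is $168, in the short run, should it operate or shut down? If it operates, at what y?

Produce at y = 9

From TC, MC = TC'(y) = 33 - 12y + 3y^2 and AVC = VC/y = 33 - 6y + y^2.
AVC hits its minimum where MC = AVC, at y = 3, giving min AVC = 33 - 6·3 + 3^2 = $24.
Since P = $168 ≥ min AVC = $24, price covers variable cost and the firm should produce.
P = MC gives -135 - 12y + 3y^2 = 0, with roots -5 and 9. Take the larger (rising MC): y* = 9.
Check: AVC at y = 9 is $60 ≤ P, so revenue covers variable cost.
Profit = P·y − TC = 168·9 − 825 = $687.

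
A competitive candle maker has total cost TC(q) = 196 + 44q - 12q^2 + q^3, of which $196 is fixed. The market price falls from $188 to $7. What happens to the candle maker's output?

AVC = 44 - 12q + q^2, minimized at q = 6 where min AVC = $8. MC = 44 - 24q + 3q^2.
At P = $188 ≥ min AVC, set P = MC on the rising branch: q = 12.
At P = $7 < min AVC = $8, price no longer covers variable cost at any output, so the firm shuts down: q = 0.

Output falls from 12 to 0 (the firm shuts down)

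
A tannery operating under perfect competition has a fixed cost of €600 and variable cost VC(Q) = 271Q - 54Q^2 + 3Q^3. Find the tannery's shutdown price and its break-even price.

Shutdown price = €28; break-even price = €91

AVC = 271 - 54Q + 3Q^2; minimized at Q = 9, giving min AVC = €28. That is the shutdown price.
ATC = 600/Q + 271 - 54Q + 3Q^2. Setting dATC/dQ = −600/Q^2 − 54 + 6Q = 0 gives Q = 10 (since 6·10^3 − 54·10^2 = 600).
min ATC = 600/10 + 271 − 54·10 + 3·10^2 = €91. That is the break-even price.
For €28 ≤ P < €91 the firm produces at a loss; below €28 it shuts down.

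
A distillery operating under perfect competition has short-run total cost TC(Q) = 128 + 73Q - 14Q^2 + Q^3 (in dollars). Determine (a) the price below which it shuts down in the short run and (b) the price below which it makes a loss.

Shutdown price = $24; break-even price = $41

Shutdown price = min AVC. AVC = 73 - 14Q + Q^2, with vertex at Q = 7 and minimum $24.
ATC = 128/Q + 73 - 14Q + Q^2. Setting dATC/dQ = −128/Q^2 − 14 + 2Q = 0 gives Q = 8 (since 2·8^3 − 14·8^2 = 128).
min ATC = 128/8 + 73 − 14·8 + 8^2 = $41. That is the break-even price.
For $24 ≤ P < $41 the firm produces at a loss; below $24 it shuts down.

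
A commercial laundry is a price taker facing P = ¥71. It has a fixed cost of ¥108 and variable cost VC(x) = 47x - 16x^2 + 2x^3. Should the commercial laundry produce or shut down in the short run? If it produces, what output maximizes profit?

Variable cost is VC = 47x - 16x^2 + 2x^3, so AVC = VC/x = 47 - 16x + 2x^2 and MC = dTC/dx = 47 - 32x + 6x^2.
AVC is minimized where dAVC/dx = -16 + 4x = 0, at x = 4; min AVC = 47 - 16·4 + 2·4^2 = ¥15.
Since P = ¥71 ≥ min AVC = ¥15, price covers variable cost and the firm should produce.
Solving P = MC: -24 - 32x + 6x^2 = 0 ⇒ x = -2/3 or 6. On the upward-sloping branch, x* = 6.
Check: AVC at x = 6 is ¥23 ≤ P, so revenue covers variable cost.
Profit = P·x − TC = 71·6 − 246 = ¥180.

Produce at x = 6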